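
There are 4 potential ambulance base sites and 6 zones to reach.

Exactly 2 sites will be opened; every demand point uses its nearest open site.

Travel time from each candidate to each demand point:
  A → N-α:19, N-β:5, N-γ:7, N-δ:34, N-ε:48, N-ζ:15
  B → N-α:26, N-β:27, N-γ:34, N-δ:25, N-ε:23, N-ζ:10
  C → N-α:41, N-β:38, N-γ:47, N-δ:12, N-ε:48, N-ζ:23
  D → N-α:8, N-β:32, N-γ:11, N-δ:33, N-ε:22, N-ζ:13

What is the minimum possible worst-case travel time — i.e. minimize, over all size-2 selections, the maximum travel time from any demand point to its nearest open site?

Open {A, B}.
  Farthest demand point is N-δ at travel time 25 (to B); all others are ≤ 25.
With {B, D} the worst case is 27.
With {C, D} the worst case is 32.
No size-2 selection achieves below 25.

25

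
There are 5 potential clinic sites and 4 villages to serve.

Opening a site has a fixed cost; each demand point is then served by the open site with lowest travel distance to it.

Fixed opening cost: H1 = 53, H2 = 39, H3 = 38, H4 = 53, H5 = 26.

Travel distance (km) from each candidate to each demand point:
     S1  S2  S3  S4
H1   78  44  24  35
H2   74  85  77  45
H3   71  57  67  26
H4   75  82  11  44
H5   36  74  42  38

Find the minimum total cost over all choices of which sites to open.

216

Open {H5}: assign each demand point to its cheapest open site.
  S1→H5 36, S2→H5 74, S3→H5 42, S4→H5 38
  travel distance 190, fixed 26 → total 216.
Compare {H1, H5}: travel distance 139 + fixed 79 = 218.
Compare {H3, H5}: travel distance 161 + fixed 64 = 225.
Compare {H1}: travel distance 181 + fixed 53 = 234.
All other subsets cost ≥ 218. Minimum total cost: 216.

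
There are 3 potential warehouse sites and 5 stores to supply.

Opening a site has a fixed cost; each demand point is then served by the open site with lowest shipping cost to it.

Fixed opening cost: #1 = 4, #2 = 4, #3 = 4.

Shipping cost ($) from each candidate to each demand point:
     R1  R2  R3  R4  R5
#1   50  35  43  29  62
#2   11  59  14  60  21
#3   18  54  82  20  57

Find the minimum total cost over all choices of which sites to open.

113

Open {#1, #2, #3}: assign each demand point to its cheapest open site.
  R1→#2 11, R2→#1 35, R3→#2 14, R4→#3 20, R5→#2 21
  shipping cost 101, fixed 12 → total 113.
Compare {#1, #2}: shipping cost 110 + fixed 8 = 118.
Compare {#2, #3}: shipping cost 120 + fixed 8 = 128.
Compare {#2}: shipping cost 165 + fixed 4 = 169.
All other subsets cost ≥ 118. Minimum total cost: 113.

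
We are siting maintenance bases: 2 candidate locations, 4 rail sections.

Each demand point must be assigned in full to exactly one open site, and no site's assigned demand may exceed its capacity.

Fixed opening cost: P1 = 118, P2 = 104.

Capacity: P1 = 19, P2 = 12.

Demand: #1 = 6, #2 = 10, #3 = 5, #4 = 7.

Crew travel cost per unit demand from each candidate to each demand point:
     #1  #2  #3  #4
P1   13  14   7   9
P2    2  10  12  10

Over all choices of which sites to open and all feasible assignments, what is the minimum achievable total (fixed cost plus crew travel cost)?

Open {P1, P2}; cheapest assignment that respects the capacities:
  P1 (cap 19, load 17): #2, #4 — cost 10×14 + 7×9 = 203
  P2 (cap 12, load 11): #1, #3 — cost 6×2 + 5×12 = 72
  Shipping 275, fixed 222 → total 497.
  Any other capacity-feasible assignment to {P1, P2} ships for at least 275.
Total demand is 28 and no other set of sites has combined capacity ≥ 28, so {P1, P2} is the only feasible choice of open sites. Minimum: 497.

497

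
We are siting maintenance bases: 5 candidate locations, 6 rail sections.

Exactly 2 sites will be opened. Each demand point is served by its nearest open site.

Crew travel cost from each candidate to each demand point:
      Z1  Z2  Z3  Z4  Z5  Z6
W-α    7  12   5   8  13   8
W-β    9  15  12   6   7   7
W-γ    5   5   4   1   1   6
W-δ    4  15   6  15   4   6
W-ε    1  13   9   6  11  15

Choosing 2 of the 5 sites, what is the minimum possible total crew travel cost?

18

Open {W-γ, W-ε}.
  Z1→W-ε 1, Z2→W-γ 5, Z3→W-γ 4, Z4→W-γ 1, Z5→W-γ 1, Z6→W-γ 6  ⇒ total 18.
Compare {W-γ, W-δ}: total 21.
Compare {W-α, W-γ}: total 22.
No size-2 selection does better; minimum is 18.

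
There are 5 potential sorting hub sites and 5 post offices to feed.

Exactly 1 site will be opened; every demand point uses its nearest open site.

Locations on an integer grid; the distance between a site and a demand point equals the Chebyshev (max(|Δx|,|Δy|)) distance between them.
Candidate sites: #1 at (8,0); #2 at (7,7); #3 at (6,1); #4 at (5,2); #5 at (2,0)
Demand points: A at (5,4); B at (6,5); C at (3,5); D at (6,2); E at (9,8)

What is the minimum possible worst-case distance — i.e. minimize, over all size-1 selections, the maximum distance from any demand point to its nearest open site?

5

Open {#2}.
  Farthest demand point is D at distance 5 (to #2); all others are ≤ 5.
With {#4} the worst case is 6.
With {#3} the worst case is 7.
No size-1 selection achieves below 5.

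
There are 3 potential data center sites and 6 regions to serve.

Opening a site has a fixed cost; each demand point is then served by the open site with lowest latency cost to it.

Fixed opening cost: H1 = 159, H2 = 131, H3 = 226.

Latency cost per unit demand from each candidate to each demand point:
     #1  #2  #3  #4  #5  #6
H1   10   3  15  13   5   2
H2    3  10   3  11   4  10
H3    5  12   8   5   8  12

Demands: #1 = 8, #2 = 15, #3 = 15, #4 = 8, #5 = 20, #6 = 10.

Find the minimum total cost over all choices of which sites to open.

Open {H1, H2}: assign each demand point to its cheapest open site.
  #1→H2 8×3=24, #2→H1 15×3=45, #3→H2 15×3=45, #4→H2 8×11=88, #5→H2 20×4=80, #6→H1 10×2=20
  latency cost 302, fixed 290 → total 592.
Compare {H2}: latency cost 487 + fixed 131 = 618.
Compare {H1}: latency cost 574 + fixed 159 = 733.
Compare {H1, H3}: latency cost 365 + fixed 385 = 750.
All other subsets cost ≥ 618. Minimum total cost: 592.

592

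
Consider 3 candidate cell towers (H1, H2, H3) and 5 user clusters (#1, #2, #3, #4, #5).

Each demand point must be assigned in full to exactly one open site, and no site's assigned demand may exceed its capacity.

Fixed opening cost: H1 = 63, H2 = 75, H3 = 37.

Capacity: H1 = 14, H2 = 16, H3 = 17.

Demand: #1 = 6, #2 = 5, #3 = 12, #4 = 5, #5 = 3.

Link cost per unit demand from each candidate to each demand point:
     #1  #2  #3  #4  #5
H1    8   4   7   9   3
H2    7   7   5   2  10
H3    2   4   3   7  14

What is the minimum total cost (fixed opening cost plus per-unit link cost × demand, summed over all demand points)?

248

Open {H1, H3}; cheapest assignment that respects the capacities:
  H1 (cap 14, load 14): #1, #2, #5 — cost 6×8 + 5×4 + 3×3 = 77
  H3 (cap 17, load 17): #3, #4 — cost 12×3 + 5×7 = 71
  Shipping 148, fixed 100 → total 248.
  Any other capacity-feasible assignment to {H1, H3} ships for at least 148.
Compare {H2, H3}: its best feasible assignment gives total 250.
Compare {H1, H2, H3}: its best feasible assignment gives total 292.
Every other set of open sites that can feasibly serve all demand totals ≥ 250 even under its best assignment. Minimum: 248.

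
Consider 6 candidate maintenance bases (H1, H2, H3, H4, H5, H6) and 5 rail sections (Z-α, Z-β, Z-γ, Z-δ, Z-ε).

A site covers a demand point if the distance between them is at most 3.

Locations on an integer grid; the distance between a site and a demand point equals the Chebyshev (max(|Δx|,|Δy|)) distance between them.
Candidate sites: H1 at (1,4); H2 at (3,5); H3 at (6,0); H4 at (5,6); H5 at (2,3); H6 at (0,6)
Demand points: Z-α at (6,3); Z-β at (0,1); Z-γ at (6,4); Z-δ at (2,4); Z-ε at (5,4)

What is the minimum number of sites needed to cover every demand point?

2

Coverage sets (demand points within 3 of each site):
  H1: {Z-β, Z-δ}
  H2: {Z-α, Z-γ, Z-δ, Z-ε}
  H3: {Z-α}
  H4: {Z-α, Z-γ, Z-δ, Z-ε}
  H5: {Z-β, Z-δ, Z-ε}
  H6: {Z-δ}
No single site covers all 5 demand points.
But {H1, H2} covers everything, so the minimum is 2.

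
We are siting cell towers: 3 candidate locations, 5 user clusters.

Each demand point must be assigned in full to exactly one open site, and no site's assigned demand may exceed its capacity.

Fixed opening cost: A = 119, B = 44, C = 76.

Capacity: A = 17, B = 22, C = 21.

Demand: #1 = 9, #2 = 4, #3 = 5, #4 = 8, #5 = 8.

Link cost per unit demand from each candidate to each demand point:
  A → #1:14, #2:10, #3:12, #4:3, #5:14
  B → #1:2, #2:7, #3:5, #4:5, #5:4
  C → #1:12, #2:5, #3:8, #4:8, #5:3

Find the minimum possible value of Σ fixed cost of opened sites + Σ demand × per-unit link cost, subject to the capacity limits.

Open {B, C}; cheapest assignment that respects the capacities:
  B (cap 22, load 22): #1, #3, #4 — cost 9×2 + 5×5 + 8×5 = 83
  C (cap 21, load 12): #2, #5 — cost 4×5 + 8×3 = 44
  Shipping 127, fixed 120 → total 247.
  Any other capacity-feasible assignment to {B, C} ships for at least 127.
Compare {A, B}: its best feasible assignment gives total 302.
Compare {A, B, C}: its best feasible assignment gives total 350.
Every other set of open sites that can feasibly serve all demand totals ≥ 302 even under its best assignment. Minimum: 247.

247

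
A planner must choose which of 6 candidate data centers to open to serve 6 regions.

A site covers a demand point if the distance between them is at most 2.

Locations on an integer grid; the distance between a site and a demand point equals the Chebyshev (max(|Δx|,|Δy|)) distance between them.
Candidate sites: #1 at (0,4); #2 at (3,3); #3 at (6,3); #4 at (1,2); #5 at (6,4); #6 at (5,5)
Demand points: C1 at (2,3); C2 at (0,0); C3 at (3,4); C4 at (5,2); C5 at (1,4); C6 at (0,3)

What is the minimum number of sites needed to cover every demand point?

Coverage sets (demand points within 2 of each site):
  #1: {C1, C5, C6}
  #2: {C1, C3, C4, C5}
  #3: {C4}
  #4: {C1, C2, C3, C5, C6}
  #5: {C4}
  #6: {C3}
No single site covers all 6 demand points.
But {#2, #4} covers everything, so the minimum is 2.

2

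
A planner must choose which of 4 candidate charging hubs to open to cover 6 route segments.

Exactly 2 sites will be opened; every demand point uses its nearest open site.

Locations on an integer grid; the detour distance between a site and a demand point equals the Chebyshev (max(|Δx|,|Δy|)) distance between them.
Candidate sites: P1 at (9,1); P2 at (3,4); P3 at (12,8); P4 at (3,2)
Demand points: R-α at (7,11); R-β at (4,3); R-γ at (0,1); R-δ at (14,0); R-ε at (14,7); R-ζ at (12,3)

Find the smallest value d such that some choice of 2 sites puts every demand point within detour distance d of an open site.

Open {P1, P2}.
  Farthest demand point is R-α at detour distance 7 (to P2); all others are ≤ 7.
With {P2, P3} the worst case is 8.
With {P3, P4} the worst case is 8.
No size-2 selection achieves below 7.

7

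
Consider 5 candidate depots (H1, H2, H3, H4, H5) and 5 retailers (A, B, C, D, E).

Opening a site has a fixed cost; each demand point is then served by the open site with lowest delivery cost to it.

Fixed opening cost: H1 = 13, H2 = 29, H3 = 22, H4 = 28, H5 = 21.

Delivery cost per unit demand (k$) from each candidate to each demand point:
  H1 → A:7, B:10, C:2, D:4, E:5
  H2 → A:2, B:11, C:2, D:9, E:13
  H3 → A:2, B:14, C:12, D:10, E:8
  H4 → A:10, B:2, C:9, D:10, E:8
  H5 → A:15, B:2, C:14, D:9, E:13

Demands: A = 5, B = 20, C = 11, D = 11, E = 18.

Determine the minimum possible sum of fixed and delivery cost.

Open {H1, H3, H5}: assign each demand point to its cheapest open site.
  A→H3 5×2=10, B→H5 20×2=40, C→H1 11×2=22, D→H1 11×4=44, E→H1 18×5=90
  delivery cost 206, fixed 56 → total 262.
Compare {H1, H5}: delivery cost 231 + fixed 34 = 265.
Compare {H1, H2, H5}: delivery cost 206 + fixed 63 = 269.
Compare {H1, H3, H4}: delivery cost 206 + fixed 63 = 269.
All other subsets cost ≥ 265. Minimum total cost: 262.

262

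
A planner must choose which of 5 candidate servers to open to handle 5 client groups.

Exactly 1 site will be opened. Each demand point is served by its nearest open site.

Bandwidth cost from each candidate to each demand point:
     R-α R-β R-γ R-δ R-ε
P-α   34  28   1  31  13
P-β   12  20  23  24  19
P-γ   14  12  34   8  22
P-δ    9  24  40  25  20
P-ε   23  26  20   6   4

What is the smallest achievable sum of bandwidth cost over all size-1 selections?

79

Open {P-ε}.
  R-α→P-ε 23, R-β→P-ε 26, R-γ→P-ε 20, R-δ→P-ε 6, R-ε→P-ε 4  ⇒ total 79.
Compare {P-γ}: total 90.
Compare {P-β}: total 98.
No size-1 selection does better; minimum is 79.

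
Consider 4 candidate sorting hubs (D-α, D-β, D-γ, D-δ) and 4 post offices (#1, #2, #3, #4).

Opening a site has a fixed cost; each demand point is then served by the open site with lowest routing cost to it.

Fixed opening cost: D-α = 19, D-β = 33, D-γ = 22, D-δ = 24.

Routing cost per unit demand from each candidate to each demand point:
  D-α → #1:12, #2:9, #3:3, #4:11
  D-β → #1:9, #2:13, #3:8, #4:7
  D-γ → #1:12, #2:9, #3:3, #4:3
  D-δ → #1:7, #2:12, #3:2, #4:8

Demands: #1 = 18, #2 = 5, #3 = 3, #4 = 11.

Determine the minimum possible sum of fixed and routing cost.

Open {D-γ, D-δ}: assign each demand point to its cheapest open site.
  #1→D-δ 18×7=126, #2→D-γ 5×9=45, #3→D-δ 3×2=6, #4→D-γ 11×3=33
  routing cost 210, fixed 46 → total 256.
Compare {D-α, D-γ, D-δ}: routing cost 210 + fixed 65 = 275.
Compare {D-β, D-γ, D-δ}: routing cost 210 + fixed 79 = 289.
Compare {D-δ}: routing cost 280 + fixed 24 = 304.
All other subsets cost ≥ 275. Minimum total cost: 256.

256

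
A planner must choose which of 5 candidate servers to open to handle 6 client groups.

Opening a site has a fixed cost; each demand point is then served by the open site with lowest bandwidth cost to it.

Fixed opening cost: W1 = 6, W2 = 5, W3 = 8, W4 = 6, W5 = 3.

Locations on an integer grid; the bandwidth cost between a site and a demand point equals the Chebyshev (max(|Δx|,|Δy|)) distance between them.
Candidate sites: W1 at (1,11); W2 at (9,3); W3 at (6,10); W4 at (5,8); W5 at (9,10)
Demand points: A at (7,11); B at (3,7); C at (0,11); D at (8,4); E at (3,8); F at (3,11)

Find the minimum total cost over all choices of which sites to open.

25

Open {W4}: assign each demand point to its cheapest open site.
  A→W4 3, B→W4 2, C→W4 5, D→W4 4, E→W4 2, F→W4 3
  bandwidth cost 19, fixed 6 → total 25.
Compare {W1, W4}: bandwidth cost 14 + fixed 12 = 26.
Compare {W1, W5}: bandwidth cost 18 + fixed 9 = 27.
Compare {W2, W4}: bandwidth cost 16 + fixed 11 = 27.
All other subsets cost ≥ 26. Minimum total cost: 25.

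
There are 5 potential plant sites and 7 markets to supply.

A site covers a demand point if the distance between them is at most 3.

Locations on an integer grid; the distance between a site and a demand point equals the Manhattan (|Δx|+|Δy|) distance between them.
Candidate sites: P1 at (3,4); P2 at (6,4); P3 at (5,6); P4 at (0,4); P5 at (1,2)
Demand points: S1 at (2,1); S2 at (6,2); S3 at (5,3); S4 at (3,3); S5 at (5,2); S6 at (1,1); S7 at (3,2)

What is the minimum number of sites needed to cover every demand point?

Coverage sets (demand points within 3 of each site):
  P1: {S3, S4, S7}
  P2: {S2, S3, S5}
  P3: {S3}
  P4: {}
  P5: {S1, S4, S6, S7}
No single site covers all 7 demand points.
But {P2, P5} covers everything, so the minimum is 2.

2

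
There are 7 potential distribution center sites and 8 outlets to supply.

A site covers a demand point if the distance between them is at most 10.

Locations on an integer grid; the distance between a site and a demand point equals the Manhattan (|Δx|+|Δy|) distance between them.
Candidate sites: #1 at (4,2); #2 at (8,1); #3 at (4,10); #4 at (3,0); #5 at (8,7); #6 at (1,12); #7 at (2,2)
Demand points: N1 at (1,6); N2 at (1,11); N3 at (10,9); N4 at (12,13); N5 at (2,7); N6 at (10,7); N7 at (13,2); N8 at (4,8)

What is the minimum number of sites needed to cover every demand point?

2

Coverage sets (demand points within 10 of each site):
  #1: {N1, N5, N7, N8}
  #2: {N3, N6, N7}
  #3: {N1, N2, N3, N5, N6, N8}
  #4: {N1, N5, N8}
  #5: {N1, N3, N4, N5, N6, N7, N8}
  #6: {N1, N2, N5, N8}
  #7: {N1, N2, N5, N8}
No single site covers all 8 demand points.
But {#3, #5} covers everything, so the minimum is 2.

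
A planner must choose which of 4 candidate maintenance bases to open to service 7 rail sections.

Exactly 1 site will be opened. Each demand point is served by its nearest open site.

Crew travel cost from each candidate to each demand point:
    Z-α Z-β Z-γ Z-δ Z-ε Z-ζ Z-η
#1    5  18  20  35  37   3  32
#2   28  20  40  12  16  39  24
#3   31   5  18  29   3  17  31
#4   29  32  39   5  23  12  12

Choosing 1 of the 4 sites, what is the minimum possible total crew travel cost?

Open {#3}.
  Z-α→#3 31, Z-β→#3 5, Z-γ→#3 18, Z-δ→#3 29, Z-ε→#3 3, Z-ζ→#3 17, Z-η→#3 31  ⇒ total 134.
Compare {#1}: total 150.
Compare {#4}: total 152.
No size-1 selection does better; minimum is 134.

134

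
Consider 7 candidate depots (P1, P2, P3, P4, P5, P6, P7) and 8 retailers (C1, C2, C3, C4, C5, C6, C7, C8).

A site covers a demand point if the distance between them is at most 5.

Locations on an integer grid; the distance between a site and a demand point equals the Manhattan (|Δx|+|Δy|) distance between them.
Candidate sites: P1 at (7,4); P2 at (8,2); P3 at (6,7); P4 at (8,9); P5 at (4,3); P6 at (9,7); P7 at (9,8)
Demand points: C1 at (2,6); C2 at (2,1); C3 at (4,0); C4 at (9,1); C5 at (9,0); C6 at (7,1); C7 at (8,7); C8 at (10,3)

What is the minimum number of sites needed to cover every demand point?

Coverage sets (demand points within 5 of each site):
  P1: {C4, C6, C7, C8}
  P2: {C4, C5, C6, C7, C8}
  P3: {C1, C7}
  P4: {C7}
  P5: {C1, C2, C3, C6}
  P6: {C7, C8}
  P7: {C7}
No single site covers all 8 demand points.
But {P2, P5} covers everything, so the minimum is 2.

2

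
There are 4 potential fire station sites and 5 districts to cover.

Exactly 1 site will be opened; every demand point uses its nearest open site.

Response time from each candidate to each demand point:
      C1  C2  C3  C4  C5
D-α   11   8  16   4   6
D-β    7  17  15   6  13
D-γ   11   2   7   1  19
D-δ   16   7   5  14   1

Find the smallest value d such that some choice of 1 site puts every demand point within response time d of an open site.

Open {D-α}.
  Farthest demand point is C3 at response time 16 (to D-α); all others are ≤ 16.
With {D-δ} the worst case is 16.
With {D-β} the worst case is 17.
No size-1 selection achieves below 16.

16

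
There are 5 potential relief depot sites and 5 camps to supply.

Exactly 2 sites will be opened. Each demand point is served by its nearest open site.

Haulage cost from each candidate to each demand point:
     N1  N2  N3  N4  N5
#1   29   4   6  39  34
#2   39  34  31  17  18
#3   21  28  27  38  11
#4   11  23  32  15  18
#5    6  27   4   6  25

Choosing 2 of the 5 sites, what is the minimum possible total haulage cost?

45

Open {#1, #5}.
  N1→#5 6, N2→#1 4, N3→#5 4, N4→#5 6, N5→#5 25  ⇒ total 45.
Compare {#1, #4}: total 54.
Compare {#3, #5}: total 54.
No size-2 selection does better; minimum is 45.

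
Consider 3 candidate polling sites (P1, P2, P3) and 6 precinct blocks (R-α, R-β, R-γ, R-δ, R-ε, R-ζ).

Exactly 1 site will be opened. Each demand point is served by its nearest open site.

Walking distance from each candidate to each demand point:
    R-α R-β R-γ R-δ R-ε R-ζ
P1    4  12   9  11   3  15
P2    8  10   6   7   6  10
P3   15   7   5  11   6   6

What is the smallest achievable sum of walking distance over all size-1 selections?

Open {P2}.
  R-α→P2 8, R-β→P2 10, R-γ→P2 6, R-δ→P2 7, R-ε→P2 6, R-ζ→P2 10  ⇒ total 47.
Compare {P3}: total 50.
Compare {P1}: total 54.

47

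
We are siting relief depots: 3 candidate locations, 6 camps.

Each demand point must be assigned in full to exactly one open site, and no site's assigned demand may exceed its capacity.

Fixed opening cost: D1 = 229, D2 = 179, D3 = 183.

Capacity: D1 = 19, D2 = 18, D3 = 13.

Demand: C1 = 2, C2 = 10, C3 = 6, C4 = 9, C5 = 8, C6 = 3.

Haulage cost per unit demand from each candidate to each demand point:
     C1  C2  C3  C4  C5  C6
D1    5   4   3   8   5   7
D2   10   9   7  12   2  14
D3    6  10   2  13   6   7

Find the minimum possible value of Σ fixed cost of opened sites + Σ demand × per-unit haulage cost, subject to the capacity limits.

Open {D1, D2, D3}; cheapest assignment that respects the capacities:
  D1 (cap 19, load 19): C2, C4 — cost 10×4 + 9×8 = 112
  D2 (cap 18, load 8): C5 — cost 8×2 = 16
  D3 (cap 13, load 11): C1, C3, C6 — cost 2×6 + 6×2 + 3×7 = 45
  Shipping 173, fixed 591 → total 764.
  Any other capacity-feasible assignment to {D1, D2, D3} ships for at least 173.
Total demand is 38 and no other set of sites has combined capacity ≥ 38, so {D1, D2, D3} is the only feasible choice of open sites. Minimum: 764.

764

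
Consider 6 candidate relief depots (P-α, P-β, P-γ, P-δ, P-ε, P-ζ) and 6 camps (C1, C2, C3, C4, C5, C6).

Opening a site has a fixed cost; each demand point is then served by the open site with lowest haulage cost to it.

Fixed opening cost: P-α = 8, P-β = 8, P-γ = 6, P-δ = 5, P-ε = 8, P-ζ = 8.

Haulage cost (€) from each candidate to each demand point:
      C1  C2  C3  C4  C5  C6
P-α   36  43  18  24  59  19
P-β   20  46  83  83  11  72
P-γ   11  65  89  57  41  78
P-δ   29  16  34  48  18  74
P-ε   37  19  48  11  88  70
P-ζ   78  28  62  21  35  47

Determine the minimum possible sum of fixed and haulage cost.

119

Open {P-α, P-β, P-γ, P-ε}: assign each demand point to its cheapest open site.
  C1→P-γ 11, C2→P-ε 19, C3→P-α 18, C4→P-ε 11, C5→P-β 11, C6→P-α 19
  haulage cost 89, fixed 30 → total 119.
Compare {P-α, P-γ, P-δ, P-ε}: haulage cost 93 + fixed 27 = 120.
Compare {P-α, P-β, P-γ, P-δ, P-ε}: haulage cost 86 + fixed 35 = 121.
Compare {P-α, P-β, P-ε}: haulage cost 98 + fixed 24 = 122.
All other subsets cost ≥ 120. Minimum total cost: 119.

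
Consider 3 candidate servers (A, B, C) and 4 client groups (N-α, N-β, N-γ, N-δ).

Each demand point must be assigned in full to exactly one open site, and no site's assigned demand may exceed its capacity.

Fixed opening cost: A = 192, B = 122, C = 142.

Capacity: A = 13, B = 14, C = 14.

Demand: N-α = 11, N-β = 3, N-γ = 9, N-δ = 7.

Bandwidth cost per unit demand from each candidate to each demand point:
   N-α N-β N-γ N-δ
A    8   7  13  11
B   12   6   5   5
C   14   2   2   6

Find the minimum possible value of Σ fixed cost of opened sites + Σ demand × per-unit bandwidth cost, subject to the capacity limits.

603

Open {A, B, C}; cheapest assignment that respects the capacities:
  A (cap 13, load 11): N-α — cost 11×8 = 88
  B (cap 14, load 7): N-δ — cost 7×5 = 35
  C (cap 14, load 12): N-β, N-γ — cost 3×2 + 9×2 = 24
  Shipping 147, fixed 456 → total 603.
  Any other capacity-feasible assignment to {A, B, C} ships for at least 147.
Total demand is 30 and no other set of sites has combined capacity ≥ 30, so {A, B, C} is the only feasible choice of open sites. Minimum: 603.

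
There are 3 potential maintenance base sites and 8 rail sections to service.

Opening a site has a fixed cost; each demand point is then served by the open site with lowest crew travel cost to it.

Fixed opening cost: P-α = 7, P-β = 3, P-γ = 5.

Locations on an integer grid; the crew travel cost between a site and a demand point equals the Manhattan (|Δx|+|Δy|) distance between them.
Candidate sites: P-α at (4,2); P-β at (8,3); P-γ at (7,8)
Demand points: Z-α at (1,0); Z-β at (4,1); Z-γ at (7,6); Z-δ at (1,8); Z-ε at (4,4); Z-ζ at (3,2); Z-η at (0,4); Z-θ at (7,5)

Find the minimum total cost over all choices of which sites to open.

38

Open {P-α, P-γ}: assign each demand point to its cheapest open site.
  Z-α→P-α 5, Z-β→P-α 1, Z-γ→P-γ 2, Z-δ→P-γ 6, Z-ε→P-α 2, Z-ζ→P-α 1, Z-η→P-α 6, Z-θ→P-γ 3
  crew travel cost 26, fixed 12 → total 38.
Compare {P-α, P-β}: crew travel cost 31 + fixed 10 = 41.
Compare {P-α, P-β, P-γ}: crew travel cost 26 + fixed 15 = 41.
Compare {P-α}: crew travel cost 37 + fixed 7 = 44.
All other subsets cost ≥ 41. Minimum total cost: 38.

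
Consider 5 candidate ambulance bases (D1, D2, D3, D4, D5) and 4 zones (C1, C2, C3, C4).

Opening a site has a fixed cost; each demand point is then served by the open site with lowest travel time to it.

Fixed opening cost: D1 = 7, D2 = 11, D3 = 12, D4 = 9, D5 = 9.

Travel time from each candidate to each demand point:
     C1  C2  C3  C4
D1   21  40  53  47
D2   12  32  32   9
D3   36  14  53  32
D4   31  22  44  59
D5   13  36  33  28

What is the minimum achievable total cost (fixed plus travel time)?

90

Open {D2, D3}: assign each demand point to its cheapest open site.
  C1→D2 12, C2→D3 14, C3→D2 32, C4→D2 9
  travel time 67, fixed 23 → total 90.
Compare {D2, D4}: travel time 75 + fixed 20 = 95.
Compare {D2}: travel time 85 + fixed 11 = 96.
Compare {D1, D2, D3}: travel time 67 + fixed 30 = 97.
All other subsets cost ≥ 95. Minimum total cost: 90.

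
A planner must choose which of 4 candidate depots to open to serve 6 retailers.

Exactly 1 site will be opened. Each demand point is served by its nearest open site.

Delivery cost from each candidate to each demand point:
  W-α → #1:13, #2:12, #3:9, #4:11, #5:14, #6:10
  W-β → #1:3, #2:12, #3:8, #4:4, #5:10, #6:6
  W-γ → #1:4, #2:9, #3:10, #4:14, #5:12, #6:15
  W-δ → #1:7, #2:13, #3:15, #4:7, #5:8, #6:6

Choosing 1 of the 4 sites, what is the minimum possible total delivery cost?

43

Open {W-β}.
  #1→W-β 3, #2→W-β 12, #3→W-β 8, #4→W-β 4, #5→W-β 10, #6→W-β 6  ⇒ total 43.
Compare {W-δ}: total 56.
Compare {W-γ}: total 64.
No size-1 selection does better; minimum is 43.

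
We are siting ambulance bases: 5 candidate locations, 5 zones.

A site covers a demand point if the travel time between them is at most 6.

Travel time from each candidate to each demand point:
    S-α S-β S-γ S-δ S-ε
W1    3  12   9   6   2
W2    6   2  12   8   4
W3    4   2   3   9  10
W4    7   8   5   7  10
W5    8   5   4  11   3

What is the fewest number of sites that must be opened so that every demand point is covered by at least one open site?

Coverage sets (demand points within 6 of each site):
  W1: {S-α, S-δ, S-ε}
  W2: {S-α, S-β, S-ε}
  W3: {S-α, S-β, S-γ}
  W4: {S-γ}
  W5: {S-β, S-γ, S-ε}
No single site covers all 5 demand points.
But {W1, W3} covers everything, so the minimum is 2.

2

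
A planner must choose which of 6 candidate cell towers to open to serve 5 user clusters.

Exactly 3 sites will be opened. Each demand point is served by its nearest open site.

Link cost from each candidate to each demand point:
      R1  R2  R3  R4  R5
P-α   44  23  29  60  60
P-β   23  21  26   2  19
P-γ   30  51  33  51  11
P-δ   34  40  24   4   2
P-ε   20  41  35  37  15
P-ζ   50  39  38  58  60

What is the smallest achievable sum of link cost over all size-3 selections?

69

Open {P-β, P-δ, P-ε}.
  R1→P-ε 20, R2→P-β 21, R3→P-δ 24, R4→P-β 2, R5→P-δ 2  ⇒ total 69.
Compare {P-α, P-β, P-δ}: total 72.
Compare {P-β, P-γ, P-δ}: total 72.
No size-3 selection does better; minimum is 69.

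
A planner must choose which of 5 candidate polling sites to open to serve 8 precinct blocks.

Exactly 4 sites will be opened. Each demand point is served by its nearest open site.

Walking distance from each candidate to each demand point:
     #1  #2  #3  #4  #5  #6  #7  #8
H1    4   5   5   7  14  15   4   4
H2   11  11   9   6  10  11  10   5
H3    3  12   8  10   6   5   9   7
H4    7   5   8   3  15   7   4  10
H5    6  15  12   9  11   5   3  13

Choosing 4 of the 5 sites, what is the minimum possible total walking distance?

34

Open {H1, H3, H4, H5}.
  #1→H3 3, #2→H1 5, #3→H1 5, #4→H4 3, #5→H3 6, #6→H3 5, #7→H5 3, #8→H1 4  ⇒ total 34.
Compare {H1, H2, H3, H4}: total 35.
Compare {H1, H2, H3, H5}: total 37.
No size-4 selection does better; minimum is 34.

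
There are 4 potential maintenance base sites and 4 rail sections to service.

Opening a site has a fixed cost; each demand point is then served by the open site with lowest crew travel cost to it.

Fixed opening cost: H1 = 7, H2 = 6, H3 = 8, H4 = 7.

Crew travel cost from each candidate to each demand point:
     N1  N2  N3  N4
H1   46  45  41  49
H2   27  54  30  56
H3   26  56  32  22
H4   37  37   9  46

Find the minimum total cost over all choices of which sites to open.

109

Open {H3, H4}: assign each demand point to its cheapest open site.
  N1→H3 26, N2→H4 37, N3→H4 9, N4→H3 22
  crew travel cost 94, fixed 15 → total 109.
Compare {H2, H3, H4}: crew travel cost 94 + fixed 21 = 115.
Compare {H1, H3, H4}: crew travel cost 94 + fixed 22 = 116.
Compare {H1, H2, H3, H4}: crew travel cost 94 + fixed 28 = 122.
All other subsets cost ≥ 115. Minimum total cost: 109.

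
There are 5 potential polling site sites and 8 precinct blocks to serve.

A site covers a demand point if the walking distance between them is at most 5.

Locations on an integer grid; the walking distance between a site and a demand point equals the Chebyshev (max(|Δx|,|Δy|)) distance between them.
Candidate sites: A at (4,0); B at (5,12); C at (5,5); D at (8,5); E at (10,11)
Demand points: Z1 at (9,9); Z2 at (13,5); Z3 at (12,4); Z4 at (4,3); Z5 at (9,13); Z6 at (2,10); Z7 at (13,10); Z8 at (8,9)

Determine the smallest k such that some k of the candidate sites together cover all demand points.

Coverage sets (demand points within 5 of each site):
  A: {Z4}
  B: {Z1, Z5, Z6, Z8}
  C: {Z1, Z4, Z6, Z8}
  D: {Z1, Z2, Z3, Z4, Z7, Z8}
  E: {Z1, Z5, Z7, Z8}
No single site covers all 8 demand points.
But {B, D} covers everything, so the minimum is 2.

2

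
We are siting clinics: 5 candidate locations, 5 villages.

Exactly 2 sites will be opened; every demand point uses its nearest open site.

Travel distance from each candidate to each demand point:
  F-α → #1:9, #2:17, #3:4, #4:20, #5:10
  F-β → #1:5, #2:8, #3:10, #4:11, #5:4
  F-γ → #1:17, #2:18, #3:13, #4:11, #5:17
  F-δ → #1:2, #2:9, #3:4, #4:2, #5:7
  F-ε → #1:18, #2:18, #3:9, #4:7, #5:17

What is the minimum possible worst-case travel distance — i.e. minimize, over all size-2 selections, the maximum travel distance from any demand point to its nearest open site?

8

Open {F-β, F-δ}.
  Farthest demand point is #2 at travel distance 8 (to F-β); all others are ≤ 8.
With {F-α, F-δ} the worst case is 9.
With {F-β, F-ε} the worst case is 9.
No size-2 selection achieves below 8.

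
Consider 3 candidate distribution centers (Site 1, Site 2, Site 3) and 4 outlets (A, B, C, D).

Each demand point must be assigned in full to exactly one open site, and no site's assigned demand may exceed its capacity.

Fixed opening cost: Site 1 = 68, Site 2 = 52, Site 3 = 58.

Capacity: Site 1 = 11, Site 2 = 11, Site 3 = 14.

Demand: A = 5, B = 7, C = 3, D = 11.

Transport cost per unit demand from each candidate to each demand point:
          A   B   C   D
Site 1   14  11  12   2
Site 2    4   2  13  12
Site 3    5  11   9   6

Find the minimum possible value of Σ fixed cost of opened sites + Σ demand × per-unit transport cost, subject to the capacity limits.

266

Open {Site 1, Site 2, Site 3}; cheapest assignment that respects the capacities:
  Site 1 (cap 11, load 11): D — cost 11×2 = 22
  Site 2 (cap 11, load 7): B — cost 7×2 = 14
  Site 3 (cap 14, load 8): A, C — cost 5×5 + 3×9 = 52
  Shipping 88, fixed 178 → total 266.
  Any other capacity-feasible assignment to {Site 1, Site 2, Site 3} ships for at least 88.
Total demand is 26 and no other set of sites has combined capacity ≥ 26, so {Site 1, Site 2, Site 3} is the only feasible choice of open sites. Minimum: 266.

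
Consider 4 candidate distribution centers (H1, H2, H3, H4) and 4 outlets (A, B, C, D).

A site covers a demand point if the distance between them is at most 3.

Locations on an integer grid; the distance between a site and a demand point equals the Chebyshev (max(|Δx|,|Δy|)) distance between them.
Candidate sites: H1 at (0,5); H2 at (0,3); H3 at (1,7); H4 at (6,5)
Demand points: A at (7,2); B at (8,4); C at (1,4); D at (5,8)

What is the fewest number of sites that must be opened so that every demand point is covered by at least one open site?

Coverage sets (demand points within 3 of each site):
  H1: {C}
  H2: {C}
  H3: {C}
  H4: {A, B, D}
No single site covers all 4 demand points.
But {H1, H4} covers everything, so the minimum is 2.

2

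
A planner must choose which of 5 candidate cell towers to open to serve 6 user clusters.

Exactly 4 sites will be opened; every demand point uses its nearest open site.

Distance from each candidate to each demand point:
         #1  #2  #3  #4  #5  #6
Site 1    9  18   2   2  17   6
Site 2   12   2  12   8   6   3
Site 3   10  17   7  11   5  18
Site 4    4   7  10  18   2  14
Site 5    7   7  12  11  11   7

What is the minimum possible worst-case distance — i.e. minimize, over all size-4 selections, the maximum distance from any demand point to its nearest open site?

4

Open {Site 1, Site 2, Site 3, Site 4}.
  Farthest demand point is #1 at distance 4 (to Site 4); all others are ≤ 4.
With {Site 1, Site 2, Site 4, Site 5} the worst case is 4.
With {Site 1, Site 2, Site 3, Site 5} the worst case is 7.
No size-4 selection achieves below 4.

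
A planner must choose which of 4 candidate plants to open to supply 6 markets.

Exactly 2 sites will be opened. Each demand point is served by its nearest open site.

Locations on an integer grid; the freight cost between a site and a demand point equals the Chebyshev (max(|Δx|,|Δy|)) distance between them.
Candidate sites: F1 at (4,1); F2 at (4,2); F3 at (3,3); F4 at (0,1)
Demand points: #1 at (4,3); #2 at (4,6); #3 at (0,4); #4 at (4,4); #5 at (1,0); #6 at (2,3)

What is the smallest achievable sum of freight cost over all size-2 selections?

Open {F3, F4}.
  #1→F3 1, #2→F3 3, #3→F3 3, #4→F3 1, #5→F4 1, #6→F3 1  ⇒ total 10.
Compare {F1, F3}: total 12.
Compare {F2, F3}: total 12.
No size-2 selection does better; minimum is 10.

10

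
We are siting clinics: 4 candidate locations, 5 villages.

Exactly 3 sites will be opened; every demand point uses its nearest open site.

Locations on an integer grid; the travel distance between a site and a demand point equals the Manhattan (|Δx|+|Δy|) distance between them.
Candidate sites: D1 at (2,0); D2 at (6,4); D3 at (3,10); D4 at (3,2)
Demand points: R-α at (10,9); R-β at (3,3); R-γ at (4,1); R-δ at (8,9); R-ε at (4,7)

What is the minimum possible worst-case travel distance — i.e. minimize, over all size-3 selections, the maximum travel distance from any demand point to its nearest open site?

Open {D1, D2, D3}.
  Farthest demand point is R-α at travel distance 8 (to D3); all others are ≤ 8.
With {D1, D3, D4} the worst case is 8.
With {D2, D3, D4} the worst case is 8.
No size-3 selection achieves below 8.

8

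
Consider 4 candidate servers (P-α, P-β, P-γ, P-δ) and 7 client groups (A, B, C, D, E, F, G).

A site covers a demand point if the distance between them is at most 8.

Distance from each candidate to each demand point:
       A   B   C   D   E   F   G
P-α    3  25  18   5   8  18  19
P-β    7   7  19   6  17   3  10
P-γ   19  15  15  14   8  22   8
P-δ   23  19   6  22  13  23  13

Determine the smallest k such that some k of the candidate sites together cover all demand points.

Coverage sets (demand points within 8 of each site):
  P-α: {A, D, E}
  P-β: {A, B, D, F}
  P-γ: {E, G}
  P-δ: {C}
No 2 sites suffice: every size-2 union leaves at least one demand point uncovered.
But {P-β, P-γ, P-δ} covers everything, so the minimum is 3.

3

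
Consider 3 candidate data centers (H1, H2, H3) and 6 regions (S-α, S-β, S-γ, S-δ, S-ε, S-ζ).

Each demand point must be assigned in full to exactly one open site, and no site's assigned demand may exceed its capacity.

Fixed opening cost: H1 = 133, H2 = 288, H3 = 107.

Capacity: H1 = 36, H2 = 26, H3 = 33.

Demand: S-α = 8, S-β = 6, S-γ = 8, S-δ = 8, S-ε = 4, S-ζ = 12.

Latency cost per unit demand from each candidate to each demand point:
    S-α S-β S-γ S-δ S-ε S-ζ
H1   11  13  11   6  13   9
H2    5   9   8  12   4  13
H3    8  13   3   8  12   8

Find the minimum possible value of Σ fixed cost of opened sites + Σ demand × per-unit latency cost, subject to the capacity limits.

Open {H1, H3}; cheapest assignment that respects the capacities:
  H1 (cap 36, load 14): S-β, S-δ — cost 6×13 + 8×6 = 126
  H3 (cap 33, load 32): S-α, S-γ, S-ε, S-ζ — cost 8×8 + 8×3 + 4×12 + 12×8 = 232
  Shipping 358, fixed 240 → total 598.
  Any other capacity-feasible assignment to {H1, H3} ships for at least 358.
Compare {H2, H3}: its best feasible assignment gives total 689.
Compare {H1, H2}: its best feasible assignment gives total 751.
Every other set of open sites that can feasibly serve all demand totals ≥ 689 even under its best assignment. Minimum: 598.

598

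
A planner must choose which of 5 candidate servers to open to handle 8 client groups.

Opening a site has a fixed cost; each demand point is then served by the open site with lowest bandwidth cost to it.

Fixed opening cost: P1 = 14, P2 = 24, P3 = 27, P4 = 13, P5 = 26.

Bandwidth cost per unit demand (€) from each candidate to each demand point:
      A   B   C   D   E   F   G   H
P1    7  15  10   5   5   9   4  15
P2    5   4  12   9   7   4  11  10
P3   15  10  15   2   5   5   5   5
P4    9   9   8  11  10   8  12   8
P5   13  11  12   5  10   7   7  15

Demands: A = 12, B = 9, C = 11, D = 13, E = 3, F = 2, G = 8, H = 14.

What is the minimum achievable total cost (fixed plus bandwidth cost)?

407

Open {P2, P3, P4}: assign each demand point to its cheapest open site.
  A→P2 12×5=60, B→P2 9×4=36, C→P4 11×8=88, D→P3 13×2=26, E→P3 3×5=15, F→P2 2×4=8, G→P3 8×5=40, H→P3 14×5=70
  bandwidth cost 343, fixed 64 → total 407.
Compare {P1, P2, P3, P4}: bandwidth cost 335 + fixed 78 = 413.
Compare {P1, P2, P3}: bandwidth cost 357 + fixed 65 = 422.
Compare {P2, P3, P4, P5}: bandwidth cost 343 + fixed 90 = 433.
All other subsets cost ≥ 413. Minimum total cost: 407.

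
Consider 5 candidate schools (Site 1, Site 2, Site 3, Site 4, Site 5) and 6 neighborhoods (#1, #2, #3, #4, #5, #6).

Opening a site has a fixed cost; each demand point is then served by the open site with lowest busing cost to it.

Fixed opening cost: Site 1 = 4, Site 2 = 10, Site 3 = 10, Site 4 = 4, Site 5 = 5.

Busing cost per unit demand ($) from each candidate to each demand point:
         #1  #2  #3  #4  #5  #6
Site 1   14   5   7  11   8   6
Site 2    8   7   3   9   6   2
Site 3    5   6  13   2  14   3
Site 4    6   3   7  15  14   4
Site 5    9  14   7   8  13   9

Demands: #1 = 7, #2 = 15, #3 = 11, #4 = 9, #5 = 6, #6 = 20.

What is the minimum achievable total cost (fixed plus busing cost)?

Open {Site 2, Site 3, Site 4}: assign each demand point to its cheapest open site.
  #1→Site 3 7×5=35, #2→Site 4 15×3=45, #3→Site 2 11×3=33, #4→Site 3 9×2=18, #5→Site 2 6×6=36, #6→Site 2 20×2=40
  busing cost 207, fixed 24 → total 231.
Compare {Site 1, Site 2, Site 3, Site 4}: busing cost 207 + fixed 28 = 235.
Compare {Site 2, Site 3, Site 4, Site 5}: busing cost 207 + fixed 29 = 236.
Compare {Site 1, Site 2, Site 3, Site 4, Site 5}: busing cost 207 + fixed 33 = 240.
All other subsets cost ≥ 235. Minimum total cost: 231.

231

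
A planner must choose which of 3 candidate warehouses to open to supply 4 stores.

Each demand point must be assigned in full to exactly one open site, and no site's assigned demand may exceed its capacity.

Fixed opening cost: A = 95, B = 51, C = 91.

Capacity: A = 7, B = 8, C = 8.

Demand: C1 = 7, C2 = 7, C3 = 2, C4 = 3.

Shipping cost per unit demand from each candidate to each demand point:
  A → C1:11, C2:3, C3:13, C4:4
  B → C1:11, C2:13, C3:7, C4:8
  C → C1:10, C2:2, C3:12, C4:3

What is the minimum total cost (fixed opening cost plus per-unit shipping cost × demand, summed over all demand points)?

Open {A, B, C}; cheapest assignment that respects the capacities:
  A (cap 7, load 7): C2 — cost 7×3 = 21
  B (cap 8, load 5): C3, C4 — cost 2×7 + 3×8 = 38
  C (cap 8, load 7): C1 — cost 7×10 = 70
  Shipping 129, fixed 237 → total 366.
  Any other capacity-feasible assignment to {A, B, C} ships for at least 129.
Total demand is 19 and no other set of sites has combined capacity ≥ 19, so {A, B, C} is the only feasible choice of open sites. Minimum: 366.

366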